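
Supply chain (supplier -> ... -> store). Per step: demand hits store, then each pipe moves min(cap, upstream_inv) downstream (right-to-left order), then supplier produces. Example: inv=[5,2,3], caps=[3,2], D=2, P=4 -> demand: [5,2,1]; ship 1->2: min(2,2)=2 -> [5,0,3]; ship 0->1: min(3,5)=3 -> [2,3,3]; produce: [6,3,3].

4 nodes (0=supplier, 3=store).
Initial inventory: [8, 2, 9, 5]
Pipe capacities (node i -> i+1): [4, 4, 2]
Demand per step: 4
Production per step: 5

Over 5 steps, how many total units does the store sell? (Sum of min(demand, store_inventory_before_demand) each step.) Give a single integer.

Answer: 13

Derivation:
Step 1: sold=4 (running total=4) -> [9 4 9 3]
Step 2: sold=3 (running total=7) -> [10 4 11 2]
Step 3: sold=2 (running total=9) -> [11 4 13 2]
Step 4: sold=2 (running total=11) -> [12 4 15 2]
Step 5: sold=2 (running total=13) -> [13 4 17 2]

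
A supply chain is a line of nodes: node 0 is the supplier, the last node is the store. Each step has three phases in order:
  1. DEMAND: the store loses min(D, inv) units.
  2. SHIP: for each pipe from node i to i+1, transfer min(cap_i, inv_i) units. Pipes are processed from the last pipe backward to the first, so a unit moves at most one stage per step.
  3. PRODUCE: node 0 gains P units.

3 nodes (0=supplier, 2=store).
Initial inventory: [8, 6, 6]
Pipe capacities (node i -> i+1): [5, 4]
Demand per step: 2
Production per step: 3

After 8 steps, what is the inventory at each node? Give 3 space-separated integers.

Step 1: demand=2,sold=2 ship[1->2]=4 ship[0->1]=5 prod=3 -> inv=[6 7 8]
Step 2: demand=2,sold=2 ship[1->2]=4 ship[0->1]=5 prod=3 -> inv=[4 8 10]
Step 3: demand=2,sold=2 ship[1->2]=4 ship[0->1]=4 prod=3 -> inv=[3 8 12]
Step 4: demand=2,sold=2 ship[1->2]=4 ship[0->1]=3 prod=3 -> inv=[3 7 14]
Step 5: demand=2,sold=2 ship[1->2]=4 ship[0->1]=3 prod=3 -> inv=[3 6 16]
Step 6: demand=2,sold=2 ship[1->2]=4 ship[0->1]=3 prod=3 -> inv=[3 5 18]
Step 7: demand=2,sold=2 ship[1->2]=4 ship[0->1]=3 prod=3 -> inv=[3 4 20]
Step 8: demand=2,sold=2 ship[1->2]=4 ship[0->1]=3 prod=3 -> inv=[3 3 22]

3 3 22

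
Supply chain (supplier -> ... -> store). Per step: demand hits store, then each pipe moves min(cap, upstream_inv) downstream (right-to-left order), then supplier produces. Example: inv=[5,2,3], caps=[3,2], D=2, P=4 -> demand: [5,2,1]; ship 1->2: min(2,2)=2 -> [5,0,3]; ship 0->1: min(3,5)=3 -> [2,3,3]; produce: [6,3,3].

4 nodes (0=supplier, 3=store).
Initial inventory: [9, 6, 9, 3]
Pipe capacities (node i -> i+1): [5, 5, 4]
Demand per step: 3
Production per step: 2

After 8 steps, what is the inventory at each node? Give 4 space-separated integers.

Step 1: demand=3,sold=3 ship[2->3]=4 ship[1->2]=5 ship[0->1]=5 prod=2 -> inv=[6 6 10 4]
Step 2: demand=3,sold=3 ship[2->3]=4 ship[1->2]=5 ship[0->1]=5 prod=2 -> inv=[3 6 11 5]
Step 3: demand=3,sold=3 ship[2->3]=4 ship[1->2]=5 ship[0->1]=3 prod=2 -> inv=[2 4 12 6]
Step 4: demand=3,sold=3 ship[2->3]=4 ship[1->2]=4 ship[0->1]=2 prod=2 -> inv=[2 2 12 7]
Step 5: demand=3,sold=3 ship[2->3]=4 ship[1->2]=2 ship[0->1]=2 prod=2 -> inv=[2 2 10 8]
Step 6: demand=3,sold=3 ship[2->3]=4 ship[1->2]=2 ship[0->1]=2 prod=2 -> inv=[2 2 8 9]
Step 7: demand=3,sold=3 ship[2->3]=4 ship[1->2]=2 ship[0->1]=2 prod=2 -> inv=[2 2 6 10]
Step 8: demand=3,sold=3 ship[2->3]=4 ship[1->2]=2 ship[0->1]=2 prod=2 -> inv=[2 2 4 11]

2 2 4 11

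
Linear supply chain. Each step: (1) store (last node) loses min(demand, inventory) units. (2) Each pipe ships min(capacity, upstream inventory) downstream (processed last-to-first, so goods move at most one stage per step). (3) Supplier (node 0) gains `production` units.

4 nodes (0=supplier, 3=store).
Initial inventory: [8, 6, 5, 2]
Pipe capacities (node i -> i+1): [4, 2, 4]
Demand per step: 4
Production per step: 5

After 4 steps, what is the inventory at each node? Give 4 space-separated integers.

Step 1: demand=4,sold=2 ship[2->3]=4 ship[1->2]=2 ship[0->1]=4 prod=5 -> inv=[9 8 3 4]
Step 2: demand=4,sold=4 ship[2->3]=3 ship[1->2]=2 ship[0->1]=4 prod=5 -> inv=[10 10 2 3]
Step 3: demand=4,sold=3 ship[2->3]=2 ship[1->2]=2 ship[0->1]=4 prod=5 -> inv=[11 12 2 2]
Step 4: demand=4,sold=2 ship[2->3]=2 ship[1->2]=2 ship[0->1]=4 prod=5 -> inv=[12 14 2 2]

12 14 2 2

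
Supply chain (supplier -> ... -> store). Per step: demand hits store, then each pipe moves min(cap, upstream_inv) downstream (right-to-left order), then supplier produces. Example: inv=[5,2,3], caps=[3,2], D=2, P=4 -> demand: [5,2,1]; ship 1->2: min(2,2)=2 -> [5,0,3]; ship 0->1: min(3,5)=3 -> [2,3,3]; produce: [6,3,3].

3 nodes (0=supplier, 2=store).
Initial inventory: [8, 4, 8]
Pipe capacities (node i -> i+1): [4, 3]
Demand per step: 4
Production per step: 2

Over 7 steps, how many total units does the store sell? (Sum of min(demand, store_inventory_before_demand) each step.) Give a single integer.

Step 1: sold=4 (running total=4) -> [6 5 7]
Step 2: sold=4 (running total=8) -> [4 6 6]
Step 3: sold=4 (running total=12) -> [2 7 5]
Step 4: sold=4 (running total=16) -> [2 6 4]
Step 5: sold=4 (running total=20) -> [2 5 3]
Step 6: sold=3 (running total=23) -> [2 4 3]
Step 7: sold=3 (running total=26) -> [2 3 3]

Answer: 26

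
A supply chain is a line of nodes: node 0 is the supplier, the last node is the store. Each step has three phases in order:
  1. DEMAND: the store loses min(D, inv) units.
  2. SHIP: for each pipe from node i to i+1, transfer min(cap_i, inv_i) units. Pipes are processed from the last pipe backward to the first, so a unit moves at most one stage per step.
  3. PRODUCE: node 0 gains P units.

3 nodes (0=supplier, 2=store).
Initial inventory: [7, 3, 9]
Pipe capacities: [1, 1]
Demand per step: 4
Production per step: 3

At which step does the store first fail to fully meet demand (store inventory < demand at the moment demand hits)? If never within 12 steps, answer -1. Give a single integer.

Step 1: demand=4,sold=4 ship[1->2]=1 ship[0->1]=1 prod=3 -> [9 3 6]
Step 2: demand=4,sold=4 ship[1->2]=1 ship[0->1]=1 prod=3 -> [11 3 3]
Step 3: demand=4,sold=3 ship[1->2]=1 ship[0->1]=1 prod=3 -> [13 3 1]
Step 4: demand=4,sold=1 ship[1->2]=1 ship[0->1]=1 prod=3 -> [15 3 1]
Step 5: demand=4,sold=1 ship[1->2]=1 ship[0->1]=1 prod=3 -> [17 3 1]
Step 6: demand=4,sold=1 ship[1->2]=1 ship[0->1]=1 prod=3 -> [19 3 1]
Step 7: demand=4,sold=1 ship[1->2]=1 ship[0->1]=1 prod=3 -> [21 3 1]
Step 8: demand=4,sold=1 ship[1->2]=1 ship[0->1]=1 prod=3 -> [23 3 1]
Step 9: demand=4,sold=1 ship[1->2]=1 ship[0->1]=1 prod=3 -> [25 3 1]
Step 10: demand=4,sold=1 ship[1->2]=1 ship[0->1]=1 prod=3 -> [27 3 1]
Step 11: demand=4,sold=1 ship[1->2]=1 ship[0->1]=1 prod=3 -> [29 3 1]
Step 12: demand=4,sold=1 ship[1->2]=1 ship[0->1]=1 prod=3 -> [31 3 1]
First stockout at step 3

3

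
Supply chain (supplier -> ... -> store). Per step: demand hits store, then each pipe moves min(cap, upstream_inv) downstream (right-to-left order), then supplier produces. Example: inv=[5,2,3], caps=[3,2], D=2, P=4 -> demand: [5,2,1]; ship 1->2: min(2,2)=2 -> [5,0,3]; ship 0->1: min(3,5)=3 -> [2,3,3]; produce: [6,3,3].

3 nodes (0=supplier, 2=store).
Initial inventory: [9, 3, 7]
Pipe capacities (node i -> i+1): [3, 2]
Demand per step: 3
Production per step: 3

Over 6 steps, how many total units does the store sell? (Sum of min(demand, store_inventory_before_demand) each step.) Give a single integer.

Answer: 17

Derivation:
Step 1: sold=3 (running total=3) -> [9 4 6]
Step 2: sold=3 (running total=6) -> [9 5 5]
Step 3: sold=3 (running total=9) -> [9 6 4]
Step 4: sold=3 (running total=12) -> [9 7 3]
Step 5: sold=3 (running total=15) -> [9 8 2]
Step 6: sold=2 (running total=17) -> [9 9 2]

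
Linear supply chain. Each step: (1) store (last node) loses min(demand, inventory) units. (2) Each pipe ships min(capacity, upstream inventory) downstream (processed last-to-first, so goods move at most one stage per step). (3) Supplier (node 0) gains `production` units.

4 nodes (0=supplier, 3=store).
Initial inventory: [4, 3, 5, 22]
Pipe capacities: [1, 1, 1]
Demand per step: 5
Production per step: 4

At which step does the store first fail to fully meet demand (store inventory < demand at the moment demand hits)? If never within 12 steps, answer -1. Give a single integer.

Step 1: demand=5,sold=5 ship[2->3]=1 ship[1->2]=1 ship[0->1]=1 prod=4 -> [7 3 5 18]
Step 2: demand=5,sold=5 ship[2->3]=1 ship[1->2]=1 ship[0->1]=1 prod=4 -> [10 3 5 14]
Step 3: demand=5,sold=5 ship[2->3]=1 ship[1->2]=1 ship[0->1]=1 prod=4 -> [13 3 5 10]
Step 4: demand=5,sold=5 ship[2->3]=1 ship[1->2]=1 ship[0->1]=1 prod=4 -> [16 3 5 6]
Step 5: demand=5,sold=5 ship[2->3]=1 ship[1->2]=1 ship[0->1]=1 prod=4 -> [19 3 5 2]
Step 6: demand=5,sold=2 ship[2->3]=1 ship[1->2]=1 ship[0->1]=1 prod=4 -> [22 3 5 1]
Step 7: demand=5,sold=1 ship[2->3]=1 ship[1->2]=1 ship[0->1]=1 prod=4 -> [25 3 5 1]
Step 8: demand=5,sold=1 ship[2->3]=1 ship[1->2]=1 ship[0->1]=1 prod=4 -> [28 3 5 1]
Step 9: demand=5,sold=1 ship[2->3]=1 ship[1->2]=1 ship[0->1]=1 prod=4 -> [31 3 5 1]
Step 10: demand=5,sold=1 ship[2->3]=1 ship[1->2]=1 ship[0->1]=1 prod=4 -> [34 3 5 1]
Step 11: demand=5,sold=1 ship[2->3]=1 ship[1->2]=1 ship[0->1]=1 prod=4 -> [37 3 5 1]
Step 12: demand=5,sold=1 ship[2->3]=1 ship[1->2]=1 ship[0->1]=1 prod=4 -> [40 3 5 1]
First stockout at step 6

6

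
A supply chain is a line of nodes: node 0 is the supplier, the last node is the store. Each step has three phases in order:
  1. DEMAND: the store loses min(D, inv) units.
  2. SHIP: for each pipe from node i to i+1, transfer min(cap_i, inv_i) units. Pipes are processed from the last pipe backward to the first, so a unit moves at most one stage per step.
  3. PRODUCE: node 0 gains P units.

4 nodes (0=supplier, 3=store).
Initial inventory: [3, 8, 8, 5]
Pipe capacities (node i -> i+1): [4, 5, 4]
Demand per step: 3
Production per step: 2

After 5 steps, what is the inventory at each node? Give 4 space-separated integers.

Step 1: demand=3,sold=3 ship[2->3]=4 ship[1->2]=5 ship[0->1]=3 prod=2 -> inv=[2 6 9 6]
Step 2: demand=3,sold=3 ship[2->3]=4 ship[1->2]=5 ship[0->1]=2 prod=2 -> inv=[2 3 10 7]
Step 3: demand=3,sold=3 ship[2->3]=4 ship[1->2]=3 ship[0->1]=2 prod=2 -> inv=[2 2 9 8]
Step 4: demand=3,sold=3 ship[2->3]=4 ship[1->2]=2 ship[0->1]=2 prod=2 -> inv=[2 2 7 9]
Step 5: demand=3,sold=3 ship[2->3]=4 ship[1->2]=2 ship[0->1]=2 prod=2 -> inv=[2 2 5 10]

2 2 5 10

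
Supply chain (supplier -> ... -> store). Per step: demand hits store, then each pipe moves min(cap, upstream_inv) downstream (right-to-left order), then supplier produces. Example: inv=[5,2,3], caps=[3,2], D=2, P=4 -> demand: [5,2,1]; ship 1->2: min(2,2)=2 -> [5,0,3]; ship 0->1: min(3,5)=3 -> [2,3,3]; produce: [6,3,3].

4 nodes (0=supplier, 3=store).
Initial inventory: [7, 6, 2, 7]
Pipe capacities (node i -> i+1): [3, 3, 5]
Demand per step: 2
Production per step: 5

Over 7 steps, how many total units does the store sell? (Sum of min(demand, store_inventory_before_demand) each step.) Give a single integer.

Answer: 14

Derivation:
Step 1: sold=2 (running total=2) -> [9 6 3 7]
Step 2: sold=2 (running total=4) -> [11 6 3 8]
Step 3: sold=2 (running total=6) -> [13 6 3 9]
Step 4: sold=2 (running total=8) -> [15 6 3 10]
Step 5: sold=2 (running total=10) -> [17 6 3 11]
Step 6: sold=2 (running total=12) -> [19 6 3 12]
Step 7: sold=2 (running total=14) -> [21 6 3 13]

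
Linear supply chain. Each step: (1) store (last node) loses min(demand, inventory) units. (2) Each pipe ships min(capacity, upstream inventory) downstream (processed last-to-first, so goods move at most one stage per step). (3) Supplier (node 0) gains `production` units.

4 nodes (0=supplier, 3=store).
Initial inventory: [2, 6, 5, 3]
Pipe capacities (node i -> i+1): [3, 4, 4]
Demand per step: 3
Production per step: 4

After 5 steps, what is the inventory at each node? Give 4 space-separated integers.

Step 1: demand=3,sold=3 ship[2->3]=4 ship[1->2]=4 ship[0->1]=2 prod=4 -> inv=[4 4 5 4]
Step 2: demand=3,sold=3 ship[2->3]=4 ship[1->2]=4 ship[0->1]=3 prod=4 -> inv=[5 3 5 5]
Step 3: demand=3,sold=3 ship[2->3]=4 ship[1->2]=3 ship[0->1]=3 prod=4 -> inv=[6 3 4 6]
Step 4: demand=3,sold=3 ship[2->3]=4 ship[1->2]=3 ship[0->1]=3 prod=4 -> inv=[7 3 3 7]
Step 5: demand=3,sold=3 ship[2->3]=3 ship[1->2]=3 ship[0->1]=3 prod=4 -> inv=[8 3 3 7]

8 3 3 7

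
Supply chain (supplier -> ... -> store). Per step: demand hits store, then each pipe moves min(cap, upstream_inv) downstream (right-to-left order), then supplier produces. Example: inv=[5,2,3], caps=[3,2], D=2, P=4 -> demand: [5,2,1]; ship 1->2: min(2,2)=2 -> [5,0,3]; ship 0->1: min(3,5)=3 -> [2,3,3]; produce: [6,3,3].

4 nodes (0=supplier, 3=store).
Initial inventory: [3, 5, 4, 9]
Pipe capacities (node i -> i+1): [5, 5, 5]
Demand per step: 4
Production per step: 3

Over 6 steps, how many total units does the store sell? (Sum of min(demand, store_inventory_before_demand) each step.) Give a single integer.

Answer: 24

Derivation:
Step 1: sold=4 (running total=4) -> [3 3 5 9]
Step 2: sold=4 (running total=8) -> [3 3 3 10]
Step 3: sold=4 (running total=12) -> [3 3 3 9]
Step 4: sold=4 (running total=16) -> [3 3 3 8]
Step 5: sold=4 (running total=20) -> [3 3 3 7]
Step 6: sold=4 (running total=24) -> [3 3 3 6]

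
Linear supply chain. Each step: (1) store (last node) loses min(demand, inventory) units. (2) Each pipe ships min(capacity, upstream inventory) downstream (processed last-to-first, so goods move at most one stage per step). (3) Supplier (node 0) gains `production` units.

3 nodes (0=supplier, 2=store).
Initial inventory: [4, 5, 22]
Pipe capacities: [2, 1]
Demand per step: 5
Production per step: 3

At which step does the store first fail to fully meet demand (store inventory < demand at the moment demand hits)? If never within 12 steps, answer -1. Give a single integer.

Step 1: demand=5,sold=5 ship[1->2]=1 ship[0->1]=2 prod=3 -> [5 6 18]
Step 2: demand=5,sold=5 ship[1->2]=1 ship[0->1]=2 prod=3 -> [6 7 14]
Step 3: demand=5,sold=5 ship[1->2]=1 ship[0->1]=2 prod=3 -> [7 8 10]
Step 4: demand=5,sold=5 ship[1->2]=1 ship[0->1]=2 prod=3 -> [8 9 6]
Step 5: demand=5,sold=5 ship[1->2]=1 ship[0->1]=2 prod=3 -> [9 10 2]
Step 6: demand=5,sold=2 ship[1->2]=1 ship[0->1]=2 prod=3 -> [10 11 1]
Step 7: demand=5,sold=1 ship[1->2]=1 ship[0->1]=2 prod=3 -> [11 12 1]
Step 8: demand=5,sold=1 ship[1->2]=1 ship[0->1]=2 prod=3 -> [12 13 1]
Step 9: demand=5,sold=1 ship[1->2]=1 ship[0->1]=2 prod=3 -> [13 14 1]
Step 10: demand=5,sold=1 ship[1->2]=1 ship[0->1]=2 prod=3 -> [14 15 1]
Step 11: demand=5,sold=1 ship[1->2]=1 ship[0->1]=2 prod=3 -> [15 16 1]
Step 12: demand=5,sold=1 ship[1->2]=1 ship[0->1]=2 prod=3 -> [16 17 1]
First stockout at step 6

6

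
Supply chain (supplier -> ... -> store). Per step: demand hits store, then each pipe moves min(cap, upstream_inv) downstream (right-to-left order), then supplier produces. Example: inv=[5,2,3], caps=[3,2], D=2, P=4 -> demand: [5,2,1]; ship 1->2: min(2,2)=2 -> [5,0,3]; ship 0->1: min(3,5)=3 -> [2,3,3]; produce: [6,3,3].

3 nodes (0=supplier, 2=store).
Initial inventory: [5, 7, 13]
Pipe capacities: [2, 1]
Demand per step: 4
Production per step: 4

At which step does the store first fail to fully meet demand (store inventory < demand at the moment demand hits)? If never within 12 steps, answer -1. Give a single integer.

Step 1: demand=4,sold=4 ship[1->2]=1 ship[0->1]=2 prod=4 -> [7 8 10]
Step 2: demand=4,sold=4 ship[1->2]=1 ship[0->1]=2 prod=4 -> [9 9 7]
Step 3: demand=4,sold=4 ship[1->2]=1 ship[0->1]=2 prod=4 -> [11 10 4]
Step 4: demand=4,sold=4 ship[1->2]=1 ship[0->1]=2 prod=4 -> [13 11 1]
Step 5: demand=4,sold=1 ship[1->2]=1 ship[0->1]=2 prod=4 -> [15 12 1]
Step 6: demand=4,sold=1 ship[1->2]=1 ship[0->1]=2 prod=4 -> [17 13 1]
Step 7: demand=4,sold=1 ship[1->2]=1 ship[0->1]=2 prod=4 -> [19 14 1]
Step 8: demand=4,sold=1 ship[1->2]=1 ship[0->1]=2 prod=4 -> [21 15 1]
Step 9: demand=4,sold=1 ship[1->2]=1 ship[0->1]=2 prod=4 -> [23 16 1]
Step 10: demand=4,sold=1 ship[1->2]=1 ship[0->1]=2 prod=4 -> [25 17 1]
Step 11: demand=4,sold=1 ship[1->2]=1 ship[0->1]=2 prod=4 -> [27 18 1]
Step 12: demand=4,sold=1 ship[1->2]=1 ship[0->1]=2 prod=4 -> [29 19 1]
First stockout at step 5

5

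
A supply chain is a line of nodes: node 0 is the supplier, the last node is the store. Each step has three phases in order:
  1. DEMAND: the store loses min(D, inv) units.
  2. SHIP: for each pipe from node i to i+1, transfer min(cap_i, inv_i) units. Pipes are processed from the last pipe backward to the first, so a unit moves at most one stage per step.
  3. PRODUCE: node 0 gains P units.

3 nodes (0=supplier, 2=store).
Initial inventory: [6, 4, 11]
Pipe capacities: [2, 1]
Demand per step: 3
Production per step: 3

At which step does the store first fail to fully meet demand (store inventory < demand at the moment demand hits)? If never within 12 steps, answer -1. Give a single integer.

Step 1: demand=3,sold=3 ship[1->2]=1 ship[0->1]=2 prod=3 -> [7 5 9]
Step 2: demand=3,sold=3 ship[1->2]=1 ship[0->1]=2 prod=3 -> [8 6 7]
Step 3: demand=3,sold=3 ship[1->2]=1 ship[0->1]=2 prod=3 -> [9 7 5]
Step 4: demand=3,sold=3 ship[1->2]=1 ship[0->1]=2 prod=3 -> [10 8 3]
Step 5: demand=3,sold=3 ship[1->2]=1 ship[0->1]=2 prod=3 -> [11 9 1]
Step 6: demand=3,sold=1 ship[1->2]=1 ship[0->1]=2 prod=3 -> [12 10 1]
Step 7: demand=3,sold=1 ship[1->2]=1 ship[0->1]=2 prod=3 -> [13 11 1]
Step 8: demand=3,sold=1 ship[1->2]=1 ship[0->1]=2 prod=3 -> [14 12 1]
Step 9: demand=3,sold=1 ship[1->2]=1 ship[0->1]=2 prod=3 -> [15 13 1]
Step 10: demand=3,sold=1 ship[1->2]=1 ship[0->1]=2 prod=3 -> [16 14 1]
Step 11: demand=3,sold=1 ship[1->2]=1 ship[0->1]=2 prod=3 -> [17 15 1]
Step 12: demand=3,sold=1 ship[1->2]=1 ship[0->1]=2 prod=3 -> [18 16 1]
First stockout at step 6

6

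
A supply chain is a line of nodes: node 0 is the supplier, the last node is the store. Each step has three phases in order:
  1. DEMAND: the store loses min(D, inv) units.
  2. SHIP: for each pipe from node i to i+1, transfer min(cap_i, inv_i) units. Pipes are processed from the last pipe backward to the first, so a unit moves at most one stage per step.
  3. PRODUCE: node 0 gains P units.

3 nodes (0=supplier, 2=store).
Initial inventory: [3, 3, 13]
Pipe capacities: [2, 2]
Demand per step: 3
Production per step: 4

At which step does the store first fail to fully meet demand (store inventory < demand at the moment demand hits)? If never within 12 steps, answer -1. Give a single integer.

Step 1: demand=3,sold=3 ship[1->2]=2 ship[0->1]=2 prod=4 -> [5 3 12]
Step 2: demand=3,sold=3 ship[1->2]=2 ship[0->1]=2 prod=4 -> [7 3 11]
Step 3: demand=3,sold=3 ship[1->2]=2 ship[0->1]=2 prod=4 -> [9 3 10]
Step 4: demand=3,sold=3 ship[1->2]=2 ship[0->1]=2 prod=4 -> [11 3 9]
Step 5: demand=3,sold=3 ship[1->2]=2 ship[0->1]=2 prod=4 -> [13 3 8]
Step 6: demand=3,sold=3 ship[1->2]=2 ship[0->1]=2 prod=4 -> [15 3 7]
Step 7: demand=3,sold=3 ship[1->2]=2 ship[0->1]=2 prod=4 -> [17 3 6]
Step 8: demand=3,sold=3 ship[1->2]=2 ship[0->1]=2 prod=4 -> [19 3 5]
Step 9: demand=3,sold=3 ship[1->2]=2 ship[0->1]=2 prod=4 -> [21 3 4]
Step 10: demand=3,sold=3 ship[1->2]=2 ship[0->1]=2 prod=4 -> [23 3 3]
Step 11: demand=3,sold=3 ship[1->2]=2 ship[0->1]=2 prod=4 -> [25 3 2]
Step 12: demand=3,sold=2 ship[1->2]=2 ship[0->1]=2 prod=4 -> [27 3 2]
First stockout at step 12

12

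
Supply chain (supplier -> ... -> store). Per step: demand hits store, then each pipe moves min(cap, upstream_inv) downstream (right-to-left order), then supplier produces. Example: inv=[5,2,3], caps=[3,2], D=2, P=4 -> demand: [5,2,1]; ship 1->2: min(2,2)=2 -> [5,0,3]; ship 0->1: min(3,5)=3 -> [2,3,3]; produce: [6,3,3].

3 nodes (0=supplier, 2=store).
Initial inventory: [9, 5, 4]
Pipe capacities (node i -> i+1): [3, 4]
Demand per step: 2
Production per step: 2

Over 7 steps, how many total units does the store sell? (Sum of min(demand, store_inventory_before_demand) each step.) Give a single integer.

Step 1: sold=2 (running total=2) -> [8 4 6]
Step 2: sold=2 (running total=4) -> [7 3 8]
Step 3: sold=2 (running total=6) -> [6 3 9]
Step 4: sold=2 (running total=8) -> [5 3 10]
Step 5: sold=2 (running total=10) -> [4 3 11]
Step 6: sold=2 (running total=12) -> [3 3 12]
Step 7: sold=2 (running total=14) -> [2 3 13]

Answer: 14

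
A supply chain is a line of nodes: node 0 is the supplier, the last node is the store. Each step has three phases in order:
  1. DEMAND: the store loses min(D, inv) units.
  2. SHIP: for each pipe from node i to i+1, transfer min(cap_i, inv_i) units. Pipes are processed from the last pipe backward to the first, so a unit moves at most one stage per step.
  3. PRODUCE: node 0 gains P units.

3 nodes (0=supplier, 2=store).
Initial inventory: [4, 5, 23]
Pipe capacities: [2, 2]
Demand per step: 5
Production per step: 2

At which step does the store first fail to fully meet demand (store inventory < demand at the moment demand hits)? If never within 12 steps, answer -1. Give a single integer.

Step 1: demand=5,sold=5 ship[1->2]=2 ship[0->1]=2 prod=2 -> [4 5 20]
Step 2: demand=5,sold=5 ship[1->2]=2 ship[0->1]=2 prod=2 -> [4 5 17]
Step 3: demand=5,sold=5 ship[1->2]=2 ship[0->1]=2 prod=2 -> [4 5 14]
Step 4: demand=5,sold=5 ship[1->2]=2 ship[0->1]=2 prod=2 -> [4 5 11]
Step 5: demand=5,sold=5 ship[1->2]=2 ship[0->1]=2 prod=2 -> [4 5 8]
Step 6: demand=5,sold=5 ship[1->2]=2 ship[0->1]=2 prod=2 -> [4 5 5]
Step 7: demand=5,sold=5 ship[1->2]=2 ship[0->1]=2 prod=2 -> [4 5 2]
Step 8: demand=5,sold=2 ship[1->2]=2 ship[0->1]=2 prod=2 -> [4 5 2]
Step 9: demand=5,sold=2 ship[1->2]=2 ship[0->1]=2 prod=2 -> [4 5 2]
Step 10: demand=5,sold=2 ship[1->2]=2 ship[0->1]=2 prod=2 -> [4 5 2]
Step 11: demand=5,sold=2 ship[1->2]=2 ship[0->1]=2 prod=2 -> [4 5 2]
Step 12: demand=5,sold=2 ship[1->2]=2 ship[0->1]=2 prod=2 -> [4 5 2]
First stockout at step 8

8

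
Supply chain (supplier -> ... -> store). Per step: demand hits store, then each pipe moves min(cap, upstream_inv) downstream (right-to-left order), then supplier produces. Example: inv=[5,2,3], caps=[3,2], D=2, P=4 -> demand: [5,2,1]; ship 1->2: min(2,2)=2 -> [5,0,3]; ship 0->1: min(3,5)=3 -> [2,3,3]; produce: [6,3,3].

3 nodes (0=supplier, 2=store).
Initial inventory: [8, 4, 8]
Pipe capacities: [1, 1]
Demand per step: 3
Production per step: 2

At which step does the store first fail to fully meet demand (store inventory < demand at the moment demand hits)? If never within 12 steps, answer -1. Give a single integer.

Step 1: demand=3,sold=3 ship[1->2]=1 ship[0->1]=1 prod=2 -> [9 4 6]
Step 2: demand=3,sold=3 ship[1->2]=1 ship[0->1]=1 prod=2 -> [10 4 4]
Step 3: demand=3,sold=3 ship[1->2]=1 ship[0->1]=1 prod=2 -> [11 4 2]
Step 4: demand=3,sold=2 ship[1->2]=1 ship[0->1]=1 prod=2 -> [12 4 1]
Step 5: demand=3,sold=1 ship[1->2]=1 ship[0->1]=1 prod=2 -> [13 4 1]
Step 6: demand=3,sold=1 ship[1->2]=1 ship[0->1]=1 prod=2 -> [14 4 1]
Step 7: demand=3,sold=1 ship[1->2]=1 ship[0->1]=1 prod=2 -> [15 4 1]
Step 8: demand=3,sold=1 ship[1->2]=1 ship[0->1]=1 prod=2 -> [16 4 1]
Step 9: demand=3,sold=1 ship[1->2]=1 ship[0->1]=1 prod=2 -> [17 4 1]
Step 10: demand=3,sold=1 ship[1->2]=1 ship[0->1]=1 prod=2 -> [18 4 1]
Step 11: demand=3,sold=1 ship[1->2]=1 ship[0->1]=1 prod=2 -> [19 4 1]
Step 12: demand=3,sold=1 ship[1->2]=1 ship[0->1]=1 prod=2 -> [20 4 1]
First stockout at step 4

4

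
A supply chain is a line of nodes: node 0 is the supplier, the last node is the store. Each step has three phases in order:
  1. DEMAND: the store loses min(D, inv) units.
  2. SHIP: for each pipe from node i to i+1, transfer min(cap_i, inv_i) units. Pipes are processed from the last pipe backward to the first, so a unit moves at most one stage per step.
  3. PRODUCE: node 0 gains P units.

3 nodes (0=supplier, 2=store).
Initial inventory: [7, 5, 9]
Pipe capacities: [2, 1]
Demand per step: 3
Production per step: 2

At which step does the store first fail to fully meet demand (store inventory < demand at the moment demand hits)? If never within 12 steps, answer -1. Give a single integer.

Step 1: demand=3,sold=3 ship[1->2]=1 ship[0->1]=2 prod=2 -> [7 6 7]
Step 2: demand=3,sold=3 ship[1->2]=1 ship[0->1]=2 prod=2 -> [7 7 5]
Step 3: demand=3,sold=3 ship[1->2]=1 ship[0->1]=2 prod=2 -> [7 8 3]
Step 4: demand=3,sold=3 ship[1->2]=1 ship[0->1]=2 prod=2 -> [7 9 1]
Step 5: demand=3,sold=1 ship[1->2]=1 ship[0->1]=2 prod=2 -> [7 10 1]
Step 6: demand=3,sold=1 ship[1->2]=1 ship[0->1]=2 prod=2 -> [7 11 1]
Step 7: demand=3,sold=1 ship[1->2]=1 ship[0->1]=2 prod=2 -> [7 12 1]
Step 8: demand=3,sold=1 ship[1->2]=1 ship[0->1]=2 prod=2 -> [7 13 1]
Step 9: demand=3,sold=1 ship[1->2]=1 ship[0->1]=2 prod=2 -> [7 14 1]
Step 10: demand=3,sold=1 ship[1->2]=1 ship[0->1]=2 prod=2 -> [7 15 1]
Step 11: demand=3,sold=1 ship[1->2]=1 ship[0->1]=2 prod=2 -> [7 16 1]
Step 12: demand=3,sold=1 ship[1->2]=1 ship[0->1]=2 prod=2 -> [7 17 1]
First stockout at step 5

5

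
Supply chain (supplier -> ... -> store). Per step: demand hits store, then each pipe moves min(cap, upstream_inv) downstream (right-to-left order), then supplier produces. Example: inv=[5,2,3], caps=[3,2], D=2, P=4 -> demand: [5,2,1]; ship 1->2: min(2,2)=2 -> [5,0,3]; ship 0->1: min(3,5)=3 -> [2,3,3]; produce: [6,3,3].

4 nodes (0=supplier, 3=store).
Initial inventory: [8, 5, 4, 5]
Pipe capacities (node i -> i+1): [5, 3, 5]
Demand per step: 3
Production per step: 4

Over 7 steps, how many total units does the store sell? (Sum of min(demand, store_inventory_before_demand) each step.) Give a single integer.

Step 1: sold=3 (running total=3) -> [7 7 3 6]
Step 2: sold=3 (running total=6) -> [6 9 3 6]
Step 3: sold=3 (running total=9) -> [5 11 3 6]
Step 4: sold=3 (running total=12) -> [4 13 3 6]
Step 5: sold=3 (running total=15) -> [4 14 3 6]
Step 6: sold=3 (running total=18) -> [4 15 3 6]
Step 7: sold=3 (running total=21) -> [4 16 3 6]

Answer: 21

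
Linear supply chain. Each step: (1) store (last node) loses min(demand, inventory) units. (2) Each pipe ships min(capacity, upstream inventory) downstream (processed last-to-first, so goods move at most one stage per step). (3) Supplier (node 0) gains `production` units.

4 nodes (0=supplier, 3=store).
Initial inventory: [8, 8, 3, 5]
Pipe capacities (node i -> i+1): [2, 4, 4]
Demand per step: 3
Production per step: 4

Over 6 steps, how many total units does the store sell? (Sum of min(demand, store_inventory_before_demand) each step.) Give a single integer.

Step 1: sold=3 (running total=3) -> [10 6 4 5]
Step 2: sold=3 (running total=6) -> [12 4 4 6]
Step 3: sold=3 (running total=9) -> [14 2 4 7]
Step 4: sold=3 (running total=12) -> [16 2 2 8]
Step 5: sold=3 (running total=15) -> [18 2 2 7]
Step 6: sold=3 (running total=18) -> [20 2 2 6]

Answer: 18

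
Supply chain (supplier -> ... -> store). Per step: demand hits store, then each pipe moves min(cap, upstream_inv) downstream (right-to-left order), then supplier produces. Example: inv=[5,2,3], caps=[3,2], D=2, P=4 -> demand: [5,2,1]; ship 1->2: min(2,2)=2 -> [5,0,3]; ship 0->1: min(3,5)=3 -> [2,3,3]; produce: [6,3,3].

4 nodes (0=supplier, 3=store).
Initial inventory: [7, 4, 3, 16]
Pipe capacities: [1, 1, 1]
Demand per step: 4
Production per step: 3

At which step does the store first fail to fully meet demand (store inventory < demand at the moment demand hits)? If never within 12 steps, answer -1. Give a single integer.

Step 1: demand=4,sold=4 ship[2->3]=1 ship[1->2]=1 ship[0->1]=1 prod=3 -> [9 4 3 13]
Step 2: demand=4,sold=4 ship[2->3]=1 ship[1->2]=1 ship[0->1]=1 prod=3 -> [11 4 3 10]
Step 3: demand=4,sold=4 ship[2->3]=1 ship[1->2]=1 ship[0->1]=1 prod=3 -> [13 4 3 7]
Step 4: demand=4,sold=4 ship[2->3]=1 ship[1->2]=1 ship[0->1]=1 prod=3 -> [15 4 3 4]
Step 5: demand=4,sold=4 ship[2->3]=1 ship[1->2]=1 ship[0->1]=1 prod=3 -> [17 4 3 1]
Step 6: demand=4,sold=1 ship[2->3]=1 ship[1->2]=1 ship[0->1]=1 prod=3 -> [19 4 3 1]
Step 7: demand=4,sold=1 ship[2->3]=1 ship[1->2]=1 ship[0->1]=1 prod=3 -> [21 4 3 1]
Step 8: demand=4,sold=1 ship[2->3]=1 ship[1->2]=1 ship[0->1]=1 prod=3 -> [23 4 3 1]
Step 9: demand=4,sold=1 ship[2->3]=1 ship[1->2]=1 ship[0->1]=1 prod=3 -> [25 4 3 1]
Step 10: demand=4,sold=1 ship[2->3]=1 ship[1->2]=1 ship[0->1]=1 prod=3 -> [27 4 3 1]
Step 11: demand=4,sold=1 ship[2->3]=1 ship[1->2]=1 ship[0->1]=1 prod=3 -> [29 4 3 1]
Step 12: demand=4,sold=1 ship[2->3]=1 ship[1->2]=1 ship[0->1]=1 prod=3 -> [31 4 3 1]
First stockout at step 6

6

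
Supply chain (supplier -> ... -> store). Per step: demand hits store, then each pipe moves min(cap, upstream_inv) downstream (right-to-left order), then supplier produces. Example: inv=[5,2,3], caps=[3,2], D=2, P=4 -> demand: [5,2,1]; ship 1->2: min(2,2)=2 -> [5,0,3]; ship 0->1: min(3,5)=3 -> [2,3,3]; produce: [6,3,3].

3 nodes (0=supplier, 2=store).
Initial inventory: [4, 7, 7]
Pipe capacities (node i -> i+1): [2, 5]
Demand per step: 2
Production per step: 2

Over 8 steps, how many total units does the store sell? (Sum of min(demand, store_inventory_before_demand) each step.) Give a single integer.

Step 1: sold=2 (running total=2) -> [4 4 10]
Step 2: sold=2 (running total=4) -> [4 2 12]
Step 3: sold=2 (running total=6) -> [4 2 12]
Step 4: sold=2 (running total=8) -> [4 2 12]
Step 5: sold=2 (running total=10) -> [4 2 12]
Step 6: sold=2 (running total=12) -> [4 2 12]
Step 7: sold=2 (running total=14) -> [4 2 12]
Step 8: sold=2 (running total=16) -> [4 2 12]

Answer: 16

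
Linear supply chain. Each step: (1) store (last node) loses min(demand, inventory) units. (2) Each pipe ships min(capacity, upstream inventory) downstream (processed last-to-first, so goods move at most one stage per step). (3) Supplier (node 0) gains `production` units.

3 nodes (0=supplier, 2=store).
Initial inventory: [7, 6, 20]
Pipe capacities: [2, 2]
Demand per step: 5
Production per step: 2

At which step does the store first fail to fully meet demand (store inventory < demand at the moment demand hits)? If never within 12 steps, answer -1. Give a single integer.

Step 1: demand=5,sold=5 ship[1->2]=2 ship[0->1]=2 prod=2 -> [7 6 17]
Step 2: demand=5,sold=5 ship[1->2]=2 ship[0->1]=2 prod=2 -> [7 6 14]
Step 3: demand=5,sold=5 ship[1->2]=2 ship[0->1]=2 prod=2 -> [7 6 11]
Step 4: demand=5,sold=5 ship[1->2]=2 ship[0->1]=2 prod=2 -> [7 6 8]
Step 5: demand=5,sold=5 ship[1->2]=2 ship[0->1]=2 prod=2 -> [7 6 5]
Step 6: demand=5,sold=5 ship[1->2]=2 ship[0->1]=2 prod=2 -> [7 6 2]
Step 7: demand=5,sold=2 ship[1->2]=2 ship[0->1]=2 prod=2 -> [7 6 2]
Step 8: demand=5,sold=2 ship[1->2]=2 ship[0->1]=2 prod=2 -> [7 6 2]
Step 9: demand=5,sold=2 ship[1->2]=2 ship[0->1]=2 prod=2 -> [7 6 2]
Step 10: demand=5,sold=2 ship[1->2]=2 ship[0->1]=2 prod=2 -> [7 6 2]
Step 11: demand=5,sold=2 ship[1->2]=2 ship[0->1]=2 prod=2 -> [7 6 2]
Step 12: demand=5,sold=2 ship[1->2]=2 ship[0->1]=2 prod=2 -> [7 6 2]
First stockout at step 7

7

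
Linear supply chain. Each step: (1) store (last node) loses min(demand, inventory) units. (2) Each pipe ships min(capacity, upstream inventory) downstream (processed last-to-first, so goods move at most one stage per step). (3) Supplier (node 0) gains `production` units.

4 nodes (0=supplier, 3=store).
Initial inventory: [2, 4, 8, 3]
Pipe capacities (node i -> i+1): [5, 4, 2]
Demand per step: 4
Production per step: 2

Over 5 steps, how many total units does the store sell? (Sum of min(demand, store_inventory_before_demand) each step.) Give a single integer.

Step 1: sold=3 (running total=3) -> [2 2 10 2]
Step 2: sold=2 (running total=5) -> [2 2 10 2]
Step 3: sold=2 (running total=7) -> [2 2 10 2]
Step 4: sold=2 (running total=9) -> [2 2 10 2]
Step 5: sold=2 (running total=11) -> [2 2 10 2]

Answer: 11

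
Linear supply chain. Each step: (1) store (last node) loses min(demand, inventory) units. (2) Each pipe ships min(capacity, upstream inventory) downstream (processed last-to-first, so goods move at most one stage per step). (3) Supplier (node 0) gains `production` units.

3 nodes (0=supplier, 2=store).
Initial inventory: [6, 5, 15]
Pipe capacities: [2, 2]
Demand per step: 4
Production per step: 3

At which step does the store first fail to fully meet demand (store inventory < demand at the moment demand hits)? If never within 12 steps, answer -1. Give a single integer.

Step 1: demand=4,sold=4 ship[1->2]=2 ship[0->1]=2 prod=3 -> [7 5 13]
Step 2: demand=4,sold=4 ship[1->2]=2 ship[0->1]=2 prod=3 -> [8 5 11]
Step 3: demand=4,sold=4 ship[1->2]=2 ship[0->1]=2 prod=3 -> [9 5 9]
Step 4: demand=4,sold=4 ship[1->2]=2 ship[0->1]=2 prod=3 -> [10 5 7]
Step 5: demand=4,sold=4 ship[1->2]=2 ship[0->1]=2 prod=3 -> [11 5 5]
Step 6: demand=4,sold=4 ship[1->2]=2 ship[0->1]=2 prod=3 -> [12 5 3]
Step 7: demand=4,sold=3 ship[1->2]=2 ship[0->1]=2 prod=3 -> [13 5 2]
Step 8: demand=4,sold=2 ship[1->2]=2 ship[0->1]=2 prod=3 -> [14 5 2]
Step 9: demand=4,sold=2 ship[1->2]=2 ship[0->1]=2 prod=3 -> [15 5 2]
Step 10: demand=4,sold=2 ship[1->2]=2 ship[0->1]=2 prod=3 -> [16 5 2]
Step 11: demand=4,sold=2 ship[1->2]=2 ship[0->1]=2 prod=3 -> [17 5 2]
Step 12: demand=4,sold=2 ship[1->2]=2 ship[0->1]=2 prod=3 -> [18 5 2]
First stockout at step 7

7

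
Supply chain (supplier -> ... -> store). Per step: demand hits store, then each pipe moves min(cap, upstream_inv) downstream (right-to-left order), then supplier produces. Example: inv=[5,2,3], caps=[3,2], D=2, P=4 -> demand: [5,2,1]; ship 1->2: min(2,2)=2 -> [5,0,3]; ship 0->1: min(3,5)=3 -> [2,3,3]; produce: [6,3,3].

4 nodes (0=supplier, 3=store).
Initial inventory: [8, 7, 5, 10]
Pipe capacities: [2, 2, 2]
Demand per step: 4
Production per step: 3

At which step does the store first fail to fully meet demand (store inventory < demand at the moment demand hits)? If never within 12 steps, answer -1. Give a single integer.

Step 1: demand=4,sold=4 ship[2->3]=2 ship[1->2]=2 ship[0->1]=2 prod=3 -> [9 7 5 8]
Step 2: demand=4,sold=4 ship[2->3]=2 ship[1->2]=2 ship[0->1]=2 prod=3 -> [10 7 5 6]
Step 3: demand=4,sold=4 ship[2->3]=2 ship[1->2]=2 ship[0->1]=2 prod=3 -> [11 7 5 4]
Step 4: demand=4,sold=4 ship[2->3]=2 ship[1->2]=2 ship[0->1]=2 prod=3 -> [12 7 5 2]
Step 5: demand=4,sold=2 ship[2->3]=2 ship[1->2]=2 ship[0->1]=2 prod=3 -> [13 7 5 2]
Step 6: demand=4,sold=2 ship[2->3]=2 ship[1->2]=2 ship[0->1]=2 prod=3 -> [14 7 5 2]
Step 7: demand=4,sold=2 ship[2->3]=2 ship[1->2]=2 ship[0->1]=2 prod=3 -> [15 7 5 2]
Step 8: demand=4,sold=2 ship[2->3]=2 ship[1->2]=2 ship[0->1]=2 prod=3 -> [16 7 5 2]
Step 9: demand=4,sold=2 ship[2->3]=2 ship[1->2]=2 ship[0->1]=2 prod=3 -> [17 7 5 2]
Step 10: demand=4,sold=2 ship[2->3]=2 ship[1->2]=2 ship[0->1]=2 prod=3 -> [18 7 5 2]
Step 11: demand=4,sold=2 ship[2->3]=2 ship[1->2]=2 ship[0->1]=2 prod=3 -> [19 7 5 2]
Step 12: demand=4,sold=2 ship[2->3]=2 ship[1->2]=2 ship[0->1]=2 prod=3 -> [20 7 5 2]
First stockout at step 5

5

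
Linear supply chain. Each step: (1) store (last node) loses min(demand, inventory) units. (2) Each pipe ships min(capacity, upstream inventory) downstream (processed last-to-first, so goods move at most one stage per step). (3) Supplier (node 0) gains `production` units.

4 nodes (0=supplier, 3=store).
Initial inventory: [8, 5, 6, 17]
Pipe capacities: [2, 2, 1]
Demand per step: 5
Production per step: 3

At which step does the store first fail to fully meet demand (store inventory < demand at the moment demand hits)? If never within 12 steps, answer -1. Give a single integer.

Step 1: demand=5,sold=5 ship[2->3]=1 ship[1->2]=2 ship[0->1]=2 prod=3 -> [9 5 7 13]
Step 2: demand=5,sold=5 ship[2->3]=1 ship[1->2]=2 ship[0->1]=2 prod=3 -> [10 5 8 9]
Step 3: demand=5,sold=5 ship[2->3]=1 ship[1->2]=2 ship[0->1]=2 prod=3 -> [11 5 9 5]
Step 4: demand=5,sold=5 ship[2->3]=1 ship[1->2]=2 ship[0->1]=2 prod=3 -> [12 5 10 1]
Step 5: demand=5,sold=1 ship[2->3]=1 ship[1->2]=2 ship[0->1]=2 prod=3 -> [13 5 11 1]
Step 6: demand=5,sold=1 ship[2->3]=1 ship[1->2]=2 ship[0->1]=2 prod=3 -> [14 5 12 1]
Step 7: demand=5,sold=1 ship[2->3]=1 ship[1->2]=2 ship[0->1]=2 prod=3 -> [15 5 13 1]
Step 8: demand=5,sold=1 ship[2->3]=1 ship[1->2]=2 ship[0->1]=2 prod=3 -> [16 5 14 1]
Step 9: demand=5,sold=1 ship[2->3]=1 ship[1->2]=2 ship[0->1]=2 prod=3 -> [17 5 15 1]
Step 10: demand=5,sold=1 ship[2->3]=1 ship[1->2]=2 ship[0->1]=2 prod=3 -> [18 5 16 1]
Step 11: demand=5,sold=1 ship[2->3]=1 ship[1->2]=2 ship[0->1]=2 prod=3 -> [19 5 17 1]
Step 12: demand=5,sold=1 ship[2->3]=1 ship[1->2]=2 ship[0->1]=2 prod=3 -> [20 5 18 1]
First stockout at step 5

5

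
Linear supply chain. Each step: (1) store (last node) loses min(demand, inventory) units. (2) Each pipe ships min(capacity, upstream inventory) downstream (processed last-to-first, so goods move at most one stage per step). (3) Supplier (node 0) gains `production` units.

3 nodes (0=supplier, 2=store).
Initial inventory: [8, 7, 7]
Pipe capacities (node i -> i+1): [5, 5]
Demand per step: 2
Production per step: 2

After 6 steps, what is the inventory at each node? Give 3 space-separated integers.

Step 1: demand=2,sold=2 ship[1->2]=5 ship[0->1]=5 prod=2 -> inv=[5 7 10]
Step 2: demand=2,sold=2 ship[1->2]=5 ship[0->1]=5 prod=2 -> inv=[2 7 13]
Step 3: demand=2,sold=2 ship[1->2]=5 ship[0->1]=2 prod=2 -> inv=[2 4 16]
Step 4: demand=2,sold=2 ship[1->2]=4 ship[0->1]=2 prod=2 -> inv=[2 2 18]
Step 5: demand=2,sold=2 ship[1->2]=2 ship[0->1]=2 prod=2 -> inv=[2 2 18]
Step 6: demand=2,sold=2 ship[1->2]=2 ship[0->1]=2 prod=2 -> inv=[2 2 18]

2 2 18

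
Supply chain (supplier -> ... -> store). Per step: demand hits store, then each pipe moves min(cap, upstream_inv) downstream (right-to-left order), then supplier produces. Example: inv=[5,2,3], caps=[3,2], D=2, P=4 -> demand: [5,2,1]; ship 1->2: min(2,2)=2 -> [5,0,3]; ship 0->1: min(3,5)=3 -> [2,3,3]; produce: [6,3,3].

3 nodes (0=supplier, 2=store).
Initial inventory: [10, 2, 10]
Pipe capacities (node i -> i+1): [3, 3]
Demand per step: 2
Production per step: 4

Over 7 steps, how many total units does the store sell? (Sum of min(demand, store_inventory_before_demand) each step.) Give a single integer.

Step 1: sold=2 (running total=2) -> [11 3 10]
Step 2: sold=2 (running total=4) -> [12 3 11]
Step 3: sold=2 (running total=6) -> [13 3 12]
Step 4: sold=2 (running total=8) -> [14 3 13]
Step 5: sold=2 (running total=10) -> [15 3 14]
Step 6: sold=2 (running total=12) -> [16 3 15]
Step 7: sold=2 (running total=14) -> [17 3 16]

Answer: 14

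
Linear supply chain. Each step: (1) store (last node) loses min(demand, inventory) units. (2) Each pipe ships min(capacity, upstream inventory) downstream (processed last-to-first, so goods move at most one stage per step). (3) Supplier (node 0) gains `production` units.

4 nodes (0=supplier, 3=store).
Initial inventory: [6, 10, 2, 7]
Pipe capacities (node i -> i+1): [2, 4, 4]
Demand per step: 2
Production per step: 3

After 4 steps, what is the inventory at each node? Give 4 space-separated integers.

Step 1: demand=2,sold=2 ship[2->3]=2 ship[1->2]=4 ship[0->1]=2 prod=3 -> inv=[7 8 4 7]
Step 2: demand=2,sold=2 ship[2->3]=4 ship[1->2]=4 ship[0->1]=2 prod=3 -> inv=[8 6 4 9]
Step 3: demand=2,sold=2 ship[2->3]=4 ship[1->2]=4 ship[0->1]=2 prod=3 -> inv=[9 4 4 11]
Step 4: demand=2,sold=2 ship[2->3]=4 ship[1->2]=4 ship[0->1]=2 prod=3 -> inv=[10 2 4 13]

10 2 4 13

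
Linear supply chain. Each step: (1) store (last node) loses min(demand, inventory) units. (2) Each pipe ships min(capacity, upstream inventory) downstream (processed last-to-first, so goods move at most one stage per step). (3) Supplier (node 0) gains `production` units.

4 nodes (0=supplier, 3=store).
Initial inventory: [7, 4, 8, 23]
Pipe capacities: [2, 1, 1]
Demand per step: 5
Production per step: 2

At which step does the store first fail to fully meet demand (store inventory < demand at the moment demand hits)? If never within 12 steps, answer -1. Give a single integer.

Step 1: demand=5,sold=5 ship[2->3]=1 ship[1->2]=1 ship[0->1]=2 prod=2 -> [7 5 8 19]
Step 2: demand=5,sold=5 ship[2->3]=1 ship[1->2]=1 ship[0->1]=2 prod=2 -> [7 6 8 15]
Step 3: demand=5,sold=5 ship[2->3]=1 ship[1->2]=1 ship[0->1]=2 prod=2 -> [7 7 8 11]
Step 4: demand=5,sold=5 ship[2->3]=1 ship[1->2]=1 ship[0->1]=2 prod=2 -> [7 8 8 7]
Step 5: demand=5,sold=5 ship[2->3]=1 ship[1->2]=1 ship[0->1]=2 prod=2 -> [7 9 8 3]
Step 6: demand=5,sold=3 ship[2->3]=1 ship[1->2]=1 ship[0->1]=2 prod=2 -> [7 10 8 1]
Step 7: demand=5,sold=1 ship[2->3]=1 ship[1->2]=1 ship[0->1]=2 prod=2 -> [7 11 8 1]
Step 8: demand=5,sold=1 ship[2->3]=1 ship[1->2]=1 ship[0->1]=2 prod=2 -> [7 12 8 1]
Step 9: demand=5,sold=1 ship[2->3]=1 ship[1->2]=1 ship[0->1]=2 prod=2 -> [7 13 8 1]
Step 10: demand=5,sold=1 ship[2->3]=1 ship[1->2]=1 ship[0->1]=2 prod=2 -> [7 14 8 1]
Step 11: demand=5,sold=1 ship[2->3]=1 ship[1->2]=1 ship[0->1]=2 prod=2 -> [7 15 8 1]
Step 12: demand=5,sold=1 ship[2->3]=1 ship[1->2]=1 ship[0->1]=2 prod=2 -> [7 16 8 1]
First stockout at step 6

6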